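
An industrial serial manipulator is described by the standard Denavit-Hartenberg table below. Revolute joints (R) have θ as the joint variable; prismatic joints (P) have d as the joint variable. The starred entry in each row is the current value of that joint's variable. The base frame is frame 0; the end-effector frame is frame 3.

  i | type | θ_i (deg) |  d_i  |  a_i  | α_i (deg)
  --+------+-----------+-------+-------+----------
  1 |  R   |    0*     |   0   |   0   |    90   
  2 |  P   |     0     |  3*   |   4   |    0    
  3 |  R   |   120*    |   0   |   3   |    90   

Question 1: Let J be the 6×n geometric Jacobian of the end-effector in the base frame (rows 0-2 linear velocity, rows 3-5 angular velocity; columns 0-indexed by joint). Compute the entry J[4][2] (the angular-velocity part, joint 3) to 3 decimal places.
axis z_2 = (0.0000,-1.0000,0.0000); lever o_n−o_2 = (-1.5000,0.0000,2.5981)
cross product → J_v[:, 2] = (-2.5981,-0.0000,-1.5000)
J_ω[:, 2] = z_2
entry J[4][2] = -1.0000

-1.000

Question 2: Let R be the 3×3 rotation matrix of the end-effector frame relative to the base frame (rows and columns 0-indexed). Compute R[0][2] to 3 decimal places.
End-effector z-axis (col 2 of R) = (0.8660,-0.0000,0.5000)
R[0][2] = 0.8660

0.866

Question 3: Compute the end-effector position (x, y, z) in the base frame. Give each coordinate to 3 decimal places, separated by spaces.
2.500 -3.000 2.598

after link 1: o_1 = (0.0000, 0.0000, 0.0000)
after link 2: o_2 = (4.0000, -3.0000, 0.0000)
after link 3: o_3 = (2.5000, -3.0000, 2.5981)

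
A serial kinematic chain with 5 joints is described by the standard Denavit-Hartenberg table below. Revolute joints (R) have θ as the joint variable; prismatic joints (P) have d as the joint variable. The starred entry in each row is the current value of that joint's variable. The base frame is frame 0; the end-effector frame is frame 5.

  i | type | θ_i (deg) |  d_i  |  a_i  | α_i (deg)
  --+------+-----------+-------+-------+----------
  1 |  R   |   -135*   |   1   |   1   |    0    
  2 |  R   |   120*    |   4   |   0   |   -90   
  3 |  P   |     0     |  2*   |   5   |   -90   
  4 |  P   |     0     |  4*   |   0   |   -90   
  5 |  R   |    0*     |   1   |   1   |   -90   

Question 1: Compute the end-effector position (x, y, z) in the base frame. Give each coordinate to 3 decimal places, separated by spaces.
after link 1: o_1 = (-0.7071, -0.7071, 1.0000)
after link 2: o_2 = (-0.7071, -0.7071, 5.0000)
after link 3: o_3 = (4.6402, -0.0694, 5.0000)
after link 4: o_4 = (4.6402, -0.0694, 1.0000)
after link 5: o_5 = (5.3473, -1.2941, 1.0000)

5.347 -1.294 1.000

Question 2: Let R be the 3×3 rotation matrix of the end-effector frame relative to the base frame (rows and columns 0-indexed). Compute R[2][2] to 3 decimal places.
1.000

End-effector z-axis (col 2 of R) = (-0.0000,-0.0000,1.0000)
R[2][2] = 1.0000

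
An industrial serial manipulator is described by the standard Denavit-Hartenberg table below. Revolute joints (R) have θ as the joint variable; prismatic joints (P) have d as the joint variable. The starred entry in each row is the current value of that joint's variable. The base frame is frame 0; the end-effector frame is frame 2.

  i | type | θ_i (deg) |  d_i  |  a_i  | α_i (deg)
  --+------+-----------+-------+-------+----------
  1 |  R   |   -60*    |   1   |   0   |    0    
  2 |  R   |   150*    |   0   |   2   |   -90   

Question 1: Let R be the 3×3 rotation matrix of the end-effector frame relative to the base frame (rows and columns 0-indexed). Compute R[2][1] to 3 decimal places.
End-effector y-axis (col 1 of R) = (-0.0000,-0.0000,-1.0000)
R[2][1] = -1.0000

-1.000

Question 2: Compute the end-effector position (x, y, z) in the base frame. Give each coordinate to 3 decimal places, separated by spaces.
-0.000 2.000 1.000

after link 1: o_1 = (0.0000, 0.0000, 1.0000)
after link 2: o_2 = (-0.0000, 2.0000, 1.0000)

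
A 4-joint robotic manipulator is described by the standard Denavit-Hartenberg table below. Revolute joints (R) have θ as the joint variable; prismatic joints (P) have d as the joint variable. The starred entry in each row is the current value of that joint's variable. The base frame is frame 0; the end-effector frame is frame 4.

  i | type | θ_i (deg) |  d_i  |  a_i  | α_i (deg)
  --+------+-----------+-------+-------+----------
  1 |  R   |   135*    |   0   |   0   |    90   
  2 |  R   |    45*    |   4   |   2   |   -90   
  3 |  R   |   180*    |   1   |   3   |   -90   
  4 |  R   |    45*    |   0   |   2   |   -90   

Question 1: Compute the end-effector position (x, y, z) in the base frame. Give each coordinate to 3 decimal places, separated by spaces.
after link 1: o_1 = (0.0000, 0.0000, 0.0000)
after link 2: o_2 = (1.8284, 3.8284, 1.4142)
after link 3: o_3 = (3.8284, 1.8284, 0.0000)
after link 4: o_4 = (3.8284, 1.8284, -2.0000)

3.828 1.828 -2.000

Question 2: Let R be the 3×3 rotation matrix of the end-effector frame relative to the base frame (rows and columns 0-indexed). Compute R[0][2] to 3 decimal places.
-0.707

End-effector z-axis (col 2 of R) = (-0.7071,0.7071,-0.0000)
R[0][2] = -0.7071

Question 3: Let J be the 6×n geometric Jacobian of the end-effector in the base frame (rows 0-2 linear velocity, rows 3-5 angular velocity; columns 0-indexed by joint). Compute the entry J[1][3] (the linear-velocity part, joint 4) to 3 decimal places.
1.414

axis z_3 = (0.7071,0.7071,-0.0000); lever o_n−o_3 = (0.0000,-0.0000,-2.0000)
cross product → J_v[:, 3] = (-1.4142,1.4142,-0.0000)
J_ω[:, 3] = z_3
entry J[1][3] = 1.4142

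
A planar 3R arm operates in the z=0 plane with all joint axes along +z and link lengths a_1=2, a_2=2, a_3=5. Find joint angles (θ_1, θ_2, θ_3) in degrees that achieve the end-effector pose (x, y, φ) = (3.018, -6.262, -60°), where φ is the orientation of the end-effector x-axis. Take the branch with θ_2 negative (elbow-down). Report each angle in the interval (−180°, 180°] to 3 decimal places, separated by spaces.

wrist centre = target − a_3·(cos φ, sin φ) = (0.5180, -1.9319)
cos θ_2 = (4.0005−2²−2²)/(2·2·2) = -0.4999; θ_2 = -119.9962° (elbow-down)
β = atan2(-1.9319,0.5180) = -74.9901°; ψ = atan2(-1.7321,1.0001) = -59.9981°
θ_1 = β − ψ = -14.9920°
θ_3 = φ − θ_1 − θ_2 = 74.9883° (wrapped to (-180°,180°])

-14.992 -119.996 74.988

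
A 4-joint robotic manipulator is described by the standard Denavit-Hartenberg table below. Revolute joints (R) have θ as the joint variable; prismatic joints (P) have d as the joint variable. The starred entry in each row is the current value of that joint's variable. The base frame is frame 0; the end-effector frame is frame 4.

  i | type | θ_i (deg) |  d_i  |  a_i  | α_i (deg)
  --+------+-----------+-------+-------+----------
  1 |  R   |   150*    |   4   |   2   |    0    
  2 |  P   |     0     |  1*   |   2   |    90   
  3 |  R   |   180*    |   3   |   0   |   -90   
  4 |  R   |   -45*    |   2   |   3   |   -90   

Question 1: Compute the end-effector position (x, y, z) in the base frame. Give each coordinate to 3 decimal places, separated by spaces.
0.934 5.375 3.000

after link 1: o_1 = (-1.7321, 1.0000, 4.0000)
after link 2: o_2 = (-3.4641, 2.0000, 5.0000)
after link 3: o_3 = (-1.9641, 4.5981, 5.0000)
after link 4: o_4 = (0.9337, 5.3745, 3.0000)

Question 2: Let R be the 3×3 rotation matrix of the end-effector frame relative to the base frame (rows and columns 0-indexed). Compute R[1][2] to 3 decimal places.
-0.966

End-effector z-axis (col 2 of R) = (0.2588,-0.9659,-0.0000)
R[1][2] = -0.9659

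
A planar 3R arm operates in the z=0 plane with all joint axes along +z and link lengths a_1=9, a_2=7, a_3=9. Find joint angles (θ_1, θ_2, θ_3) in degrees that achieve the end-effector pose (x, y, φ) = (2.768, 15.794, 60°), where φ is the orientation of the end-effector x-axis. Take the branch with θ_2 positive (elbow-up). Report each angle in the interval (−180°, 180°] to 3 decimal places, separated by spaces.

54.432 120.002 -114.434

wrist centre = target − a_3·(cos φ, sin φ) = (-1.7320, 7.9998)
cos θ_2 = (66.9962−9²−7²)/(2·9·7) = -0.5000; θ_2 = 120.0020° (elbow-up)
β = atan2(7.9998,-1.7320) = 102.2163°; ψ = atan2(6.0621,5.4998) = 47.7842°
θ_1 = β − ψ = 54.4322°
θ_3 = φ − θ_1 − θ_2 = -114.4342° (wrapped to (-180°,180°])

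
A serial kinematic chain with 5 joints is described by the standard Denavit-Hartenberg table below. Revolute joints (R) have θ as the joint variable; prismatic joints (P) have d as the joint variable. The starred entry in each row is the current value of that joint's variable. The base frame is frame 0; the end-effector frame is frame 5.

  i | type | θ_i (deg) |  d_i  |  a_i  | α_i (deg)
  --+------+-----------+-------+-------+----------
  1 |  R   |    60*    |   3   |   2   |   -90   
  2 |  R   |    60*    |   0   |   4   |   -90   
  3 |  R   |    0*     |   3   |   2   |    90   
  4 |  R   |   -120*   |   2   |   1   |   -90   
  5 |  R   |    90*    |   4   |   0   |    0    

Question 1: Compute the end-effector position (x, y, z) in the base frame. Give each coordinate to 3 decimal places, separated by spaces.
after link 1: o_1 = (1.0000, 1.7321, 3.0000)
after link 2: o_2 = (2.0000, 3.4641, -0.4641)
after link 3: o_3 = (1.2010, 2.0801, -3.6962)
after link 4: o_4 = (-0.2811, 3.5131, -2.8301)
after link 5: o_5 = (1.4510, 6.5131, -4.8301)

1.451 6.513 -4.830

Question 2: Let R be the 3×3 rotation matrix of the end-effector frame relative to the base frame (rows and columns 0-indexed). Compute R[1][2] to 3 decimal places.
End-effector z-axis (col 2 of R) = (0.4330,0.7500,-0.5000)
R[1][2] = 0.7500

0.750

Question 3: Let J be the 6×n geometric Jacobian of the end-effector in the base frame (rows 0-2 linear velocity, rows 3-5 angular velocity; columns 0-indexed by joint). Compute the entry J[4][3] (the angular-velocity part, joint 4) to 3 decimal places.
0.500

axis z_3 = (-0.8660,0.5000,0.0000); lever o_n−o_3 = (0.2500,4.4330,-1.1340)
cross product → J_v[:, 3] = (-0.5670,-0.9821,-3.9641)
J_ω[:, 3] = z_3
entry J[4][3] = 0.5000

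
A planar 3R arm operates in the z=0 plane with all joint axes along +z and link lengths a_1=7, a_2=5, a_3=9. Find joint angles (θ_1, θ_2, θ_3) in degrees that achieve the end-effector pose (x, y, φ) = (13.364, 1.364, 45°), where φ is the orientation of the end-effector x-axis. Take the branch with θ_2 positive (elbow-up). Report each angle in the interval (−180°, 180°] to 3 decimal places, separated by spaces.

wrist centre = target − a_3·(cos φ, sin φ) = (7.0000, -5.0000)
cos θ_2 = (74.0002−7²−5²)/(2·7·5) = 0.0000; θ_2 = 89.9999° (elbow-up)
β = atan2(-5.0000,7.0000) = -35.5373°; ψ = atan2(5.0000,7.0000) = 35.5376°
θ_1 = β − ψ = -71.0750°
θ_3 = φ − θ_1 − θ_2 = 26.0751° (wrapped to (-180°,180°])

-71.075 90.000 26.075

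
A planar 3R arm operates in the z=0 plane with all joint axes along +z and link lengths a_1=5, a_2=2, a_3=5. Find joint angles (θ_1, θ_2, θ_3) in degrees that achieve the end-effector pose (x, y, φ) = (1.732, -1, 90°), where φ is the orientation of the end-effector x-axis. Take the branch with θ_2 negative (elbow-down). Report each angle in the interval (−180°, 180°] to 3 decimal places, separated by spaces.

-57.796 -60.001 -152.203

wrist centre = target − a_3·(cos φ, sin φ) = (1.7320, -6.0000)
cos θ_2 = (38.9998−5²−2²)/(2·5·2) = 0.5000; θ_2 = -60.0006° (elbow-down)
β = atan2(-6.0000,1.7320) = -73.8983°; ψ = atan2(-1.7321,6.0000) = -16.1022°
θ_1 = β − ψ = -57.7961°
θ_3 = φ − θ_1 − θ_2 = -152.2033° (wrapped to (-180°,180°])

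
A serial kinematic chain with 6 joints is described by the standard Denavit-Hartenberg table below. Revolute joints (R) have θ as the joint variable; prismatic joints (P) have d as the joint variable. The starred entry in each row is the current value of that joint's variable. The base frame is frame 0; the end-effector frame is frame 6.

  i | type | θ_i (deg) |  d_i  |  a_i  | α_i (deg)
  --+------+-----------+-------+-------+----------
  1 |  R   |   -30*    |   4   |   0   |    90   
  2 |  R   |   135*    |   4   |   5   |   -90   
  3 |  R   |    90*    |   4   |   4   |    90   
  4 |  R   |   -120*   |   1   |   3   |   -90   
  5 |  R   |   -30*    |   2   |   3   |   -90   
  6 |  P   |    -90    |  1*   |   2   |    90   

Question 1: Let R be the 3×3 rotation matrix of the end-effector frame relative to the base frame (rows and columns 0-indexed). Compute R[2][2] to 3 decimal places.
-0.884

End-effector z-axis (col 2 of R) = (0.0634,0.4634,-0.8839)
R[2][2] = -0.8839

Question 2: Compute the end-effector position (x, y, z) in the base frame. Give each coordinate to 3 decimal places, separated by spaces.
after link 1: o_1 = (0.0000, 0.0000, 4.0000)
after link 2: o_2 = (-5.0619, -1.6963, 7.5355)
after link 3: o_3 = (-5.5114, 3.1820, 4.7071)
after link 4: o_4 = (-5.2827, 1.3179, 7.2513)
after link 5: o_5 = (-3.9946, 1.0742, 10.6101)
after link 6: o_6 = (-1.8457, 1.5449, 11.0110)

-1.846 1.545 11.011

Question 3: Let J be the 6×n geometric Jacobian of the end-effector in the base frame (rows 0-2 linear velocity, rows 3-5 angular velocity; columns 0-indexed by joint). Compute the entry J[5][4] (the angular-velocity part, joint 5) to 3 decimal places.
0.354

axis z_4 = (0.7392,0.5732,0.3536); lever o_n−o_4 = (3.4371,0.2269,3.7597)
cross product → J_v[:, 4] = (2.0749,-1.5640,-1.8024)
J_ω[:, 4] = z_4
entry J[5][4] = 0.3536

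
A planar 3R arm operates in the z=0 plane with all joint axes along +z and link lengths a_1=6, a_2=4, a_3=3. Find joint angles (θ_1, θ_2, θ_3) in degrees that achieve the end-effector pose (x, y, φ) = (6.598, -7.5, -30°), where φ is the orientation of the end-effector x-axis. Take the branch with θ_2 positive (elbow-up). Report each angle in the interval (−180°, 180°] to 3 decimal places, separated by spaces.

wrist centre = target − a_3·(cos φ, sin φ) = (3.9999, -6.0000)
cos θ_2 = (51.9994−6²−4²)/(2·6·4) = -0.0000; θ_2 = 90.0007° (elbow-up)
β = atan2(-6.0000,3.9999) = -56.3104°; ψ = atan2(4.0000,5.9999) = 33.6903°
θ_1 = β − ψ = -90.0007°
θ_3 = φ − θ_1 − θ_2 = -30.0000° (wrapped to (-180°,180°])

-90.001 90.001 -30.000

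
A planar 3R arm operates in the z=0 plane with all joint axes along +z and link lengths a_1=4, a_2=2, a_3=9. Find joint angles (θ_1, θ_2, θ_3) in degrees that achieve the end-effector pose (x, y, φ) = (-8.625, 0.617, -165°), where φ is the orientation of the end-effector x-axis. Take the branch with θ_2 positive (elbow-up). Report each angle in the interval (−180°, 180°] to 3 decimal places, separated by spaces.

59.997 135.003 0.000

wrist centre = target − a_3·(cos φ, sin φ) = (0.0683, 2.9464)
cos θ_2 = (8.6858−4²−2²)/(2·4·2) = -0.7071; θ_2 = 135.0026° (elbow-up)
β = atan2(2.9464,0.0683) = 88.6714°; ψ = atan2(1.4141,2.5857) = 28.6745°
θ_1 = β − ψ = 59.9969°
θ_3 = φ − θ_1 − θ_2 = 0.0005° (wrapped to (-180°,180°])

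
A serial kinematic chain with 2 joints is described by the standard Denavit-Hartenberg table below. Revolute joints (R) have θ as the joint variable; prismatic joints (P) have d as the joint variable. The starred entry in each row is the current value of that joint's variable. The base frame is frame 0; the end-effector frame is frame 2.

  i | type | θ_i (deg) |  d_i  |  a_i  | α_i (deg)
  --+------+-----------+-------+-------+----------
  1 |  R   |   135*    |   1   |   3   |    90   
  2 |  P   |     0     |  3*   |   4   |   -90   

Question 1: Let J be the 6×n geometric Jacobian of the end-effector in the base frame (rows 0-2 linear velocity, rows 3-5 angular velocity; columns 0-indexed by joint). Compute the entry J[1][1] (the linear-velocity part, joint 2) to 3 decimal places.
prismatic axis z_1 = (0.7071,0.7071,0.0000)
J_v[:, 1] = z_1; J_ω[:, 1] = (0,0,0)
entry J[1][1] = 0.7071

0.707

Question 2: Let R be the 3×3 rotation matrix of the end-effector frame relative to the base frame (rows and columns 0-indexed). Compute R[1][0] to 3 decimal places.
End-effector x-axis (col 0 of R) = (-0.7071,0.7071,0.0000)
R[1][0] = 0.7071

0.707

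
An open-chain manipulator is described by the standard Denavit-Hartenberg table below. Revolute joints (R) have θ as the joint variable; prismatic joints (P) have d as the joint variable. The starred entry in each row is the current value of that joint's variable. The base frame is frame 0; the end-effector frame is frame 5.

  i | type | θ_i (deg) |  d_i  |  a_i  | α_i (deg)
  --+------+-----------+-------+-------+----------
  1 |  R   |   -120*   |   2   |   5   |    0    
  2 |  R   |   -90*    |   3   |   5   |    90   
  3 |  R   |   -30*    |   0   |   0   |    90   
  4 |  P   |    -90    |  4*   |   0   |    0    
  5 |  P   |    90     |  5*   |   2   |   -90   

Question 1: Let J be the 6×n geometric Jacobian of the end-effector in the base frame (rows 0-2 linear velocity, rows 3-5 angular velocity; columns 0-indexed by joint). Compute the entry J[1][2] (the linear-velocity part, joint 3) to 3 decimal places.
4.397

axis z_2 = (0.5000,0.8660,0.0000); lever o_n−o_2 = (2.3971,-1.3840,-8.7942)
cross product → J_v[:, 2] = (-7.6160,4.3971,-2.7679)
J_ω[:, 2] = z_2
entry J[1][2] = 4.3971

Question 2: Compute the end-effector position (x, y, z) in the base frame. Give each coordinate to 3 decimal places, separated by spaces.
after link 1: o_1 = (-2.5000, -4.3301, 2.0000)
after link 2: o_2 = (-6.8301, -1.8301, 5.0000)
after link 3: o_3 = (-6.8301, -1.8301, 5.0000)
after link 4: o_4 = (-5.0981, -2.8301, 1.5359)
after link 5: o_5 = (-4.4330, -3.2141, -3.7942)

-4.433 -3.214 -3.794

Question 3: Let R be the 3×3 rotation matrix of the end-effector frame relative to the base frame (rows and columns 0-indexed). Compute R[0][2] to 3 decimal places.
End-effector z-axis (col 2 of R) = (0.5000,0.8660,0.0000)
R[0][2] = 0.5000

0.500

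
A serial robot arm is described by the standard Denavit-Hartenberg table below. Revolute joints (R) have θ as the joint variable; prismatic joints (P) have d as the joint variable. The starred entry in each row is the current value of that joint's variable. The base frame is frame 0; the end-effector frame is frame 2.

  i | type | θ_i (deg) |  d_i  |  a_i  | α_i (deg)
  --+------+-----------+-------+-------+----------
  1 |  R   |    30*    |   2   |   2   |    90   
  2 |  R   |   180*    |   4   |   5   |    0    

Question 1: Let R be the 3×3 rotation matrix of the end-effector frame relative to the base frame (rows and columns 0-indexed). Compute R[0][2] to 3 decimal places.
End-effector z-axis (col 2 of R) = (0.5000,-0.8660,0.0000)
R[0][2] = 0.5000

0.500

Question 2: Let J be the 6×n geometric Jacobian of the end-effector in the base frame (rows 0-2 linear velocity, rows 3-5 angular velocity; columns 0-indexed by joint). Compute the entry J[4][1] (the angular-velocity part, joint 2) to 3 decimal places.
-0.866

axis z_1 = (0.5000,-0.8660,0.0000); lever o_n−o_1 = (-2.3301,-5.9641,0.0000)
cross product → J_v[:, 1] = (-0.0000,-0.0000,-5.0000)
J_ω[:, 1] = z_1
entry J[4][1] = -0.8660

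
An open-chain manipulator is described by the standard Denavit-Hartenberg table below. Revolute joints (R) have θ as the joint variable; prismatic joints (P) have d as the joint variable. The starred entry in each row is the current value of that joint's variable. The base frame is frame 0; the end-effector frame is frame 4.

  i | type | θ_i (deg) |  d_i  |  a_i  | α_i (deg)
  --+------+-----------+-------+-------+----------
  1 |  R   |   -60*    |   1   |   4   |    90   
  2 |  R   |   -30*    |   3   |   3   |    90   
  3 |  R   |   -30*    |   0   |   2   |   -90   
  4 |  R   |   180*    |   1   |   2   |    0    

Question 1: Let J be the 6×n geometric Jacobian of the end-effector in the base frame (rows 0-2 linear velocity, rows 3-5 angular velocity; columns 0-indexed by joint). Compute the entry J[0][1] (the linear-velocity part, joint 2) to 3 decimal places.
0.875

axis z_1 = (-0.8660,-0.5000,0.0000); lever o_n−o_1 = (-1.8325,-4.5580,-1.7500)
cross product → J_v[:, 1] = (0.8750,-1.5155,3.0311)
J_ω[:, 1] = z_1
entry J[0][1] = 0.8750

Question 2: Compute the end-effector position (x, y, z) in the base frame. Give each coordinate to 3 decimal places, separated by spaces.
after link 1: o_1 = (2.0000, -3.4641, 1.0000)
after link 2: o_2 = (0.7010, -7.2141, -0.5000)
after link 3: o_3 = (2.3170, -8.0131, -1.3660)
after link 4: o_4 = (0.1675, -8.0221, -0.7500)

0.167 -8.022 -0.750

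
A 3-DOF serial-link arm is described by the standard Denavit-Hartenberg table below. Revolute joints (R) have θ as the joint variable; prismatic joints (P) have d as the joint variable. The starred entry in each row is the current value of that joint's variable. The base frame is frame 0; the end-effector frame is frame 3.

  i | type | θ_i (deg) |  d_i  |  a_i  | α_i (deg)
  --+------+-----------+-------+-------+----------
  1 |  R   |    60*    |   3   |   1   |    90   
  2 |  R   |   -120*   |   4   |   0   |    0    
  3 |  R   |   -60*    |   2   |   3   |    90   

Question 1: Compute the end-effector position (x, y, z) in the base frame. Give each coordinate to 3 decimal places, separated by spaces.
after link 1: o_1 = (0.5000, 0.8660, 3.0000)
after link 2: o_2 = (3.9641, -1.1340, 3.0000)
after link 3: o_3 = (4.1962, -4.7321, 3.0000)

4.196 -4.732 3.000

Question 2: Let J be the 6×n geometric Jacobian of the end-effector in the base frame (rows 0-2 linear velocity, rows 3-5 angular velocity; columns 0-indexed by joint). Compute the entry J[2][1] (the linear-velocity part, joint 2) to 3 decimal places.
axis z_1 = (0.8660,-0.5000,0.0000); lever o_n−o_1 = (3.6962,-5.5981,-0.0000)
cross product → J_v[:, 1] = (0.0000,0.0000,-3.0000)
J_ω[:, 1] = z_1
entry J[2][1] = -3.0000

-3.000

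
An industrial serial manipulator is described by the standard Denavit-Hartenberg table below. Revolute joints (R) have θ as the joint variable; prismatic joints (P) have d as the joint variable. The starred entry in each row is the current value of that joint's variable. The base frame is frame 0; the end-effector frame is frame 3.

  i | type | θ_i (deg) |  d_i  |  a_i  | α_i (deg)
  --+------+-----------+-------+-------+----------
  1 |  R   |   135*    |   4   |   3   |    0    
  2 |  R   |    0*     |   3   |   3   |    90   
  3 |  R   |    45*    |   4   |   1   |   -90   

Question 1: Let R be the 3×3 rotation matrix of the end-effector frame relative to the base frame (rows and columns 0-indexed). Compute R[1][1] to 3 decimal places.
End-effector y-axis (col 1 of R) = (-0.7071,-0.7071,-0.0000)
R[1][1] = -0.7071

-0.707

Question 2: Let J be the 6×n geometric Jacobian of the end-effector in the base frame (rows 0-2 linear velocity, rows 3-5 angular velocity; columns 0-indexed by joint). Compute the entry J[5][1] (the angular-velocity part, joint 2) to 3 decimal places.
1.000

axis z_1 = (0.0000,0.0000,1.0000); lever o_n−o_1 = (0.2071,5.4497,3.7071)
cross product → J_v[:, 1] = (-5.4497,0.2071,0.0000)
J_ω[:, 1] = z_1
entry J[5][1] = 1.0000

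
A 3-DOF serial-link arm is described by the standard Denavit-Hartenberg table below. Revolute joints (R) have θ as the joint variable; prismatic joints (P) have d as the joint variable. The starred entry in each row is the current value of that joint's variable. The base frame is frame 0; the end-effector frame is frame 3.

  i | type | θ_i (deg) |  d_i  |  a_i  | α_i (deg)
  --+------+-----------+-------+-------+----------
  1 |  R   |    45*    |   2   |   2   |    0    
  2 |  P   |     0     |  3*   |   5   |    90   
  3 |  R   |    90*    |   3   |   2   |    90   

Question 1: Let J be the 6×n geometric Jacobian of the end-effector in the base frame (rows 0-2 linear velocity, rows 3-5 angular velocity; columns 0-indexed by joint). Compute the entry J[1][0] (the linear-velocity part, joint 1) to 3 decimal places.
axis z_0 = ẑ; lever o_n−o_0 = (7.0711,2.8284,7.0000)
cross product → J_v[:, 0] = (-2.8284,7.0711,0.0000)
J_ω[:, 0] = z_0
entry J[1][0] = 7.0711

7.071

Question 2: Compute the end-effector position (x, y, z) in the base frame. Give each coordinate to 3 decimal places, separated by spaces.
after link 1: o_1 = (1.4142, 1.4142, 2.0000)
after link 2: o_2 = (4.9497, 4.9497, 5.0000)
after link 3: o_3 = (7.0711, 2.8284, 7.0000)

7.071 2.828 7.000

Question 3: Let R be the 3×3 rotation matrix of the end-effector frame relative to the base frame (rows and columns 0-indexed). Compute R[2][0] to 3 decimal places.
End-effector x-axis (col 0 of R) = (0.0000,0.0000,1.0000)
R[2][0] = 1.0000

1.000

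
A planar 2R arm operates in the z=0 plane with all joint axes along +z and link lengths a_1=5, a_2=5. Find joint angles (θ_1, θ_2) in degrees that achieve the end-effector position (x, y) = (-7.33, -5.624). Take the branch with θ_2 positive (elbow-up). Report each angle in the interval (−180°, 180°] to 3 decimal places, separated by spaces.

-165.000 44.995

cos θ_2 = (85.3583−5²−5²)/(2·5·5) = 0.7072; θ_2 = 44.9952° (elbow-up)
β = atan2(-5.6240,-7.3300) = -142.5025°; ψ = atan2(3.5352,8.5358) = 22.4976°
θ_1 = β − ψ = -165.0001°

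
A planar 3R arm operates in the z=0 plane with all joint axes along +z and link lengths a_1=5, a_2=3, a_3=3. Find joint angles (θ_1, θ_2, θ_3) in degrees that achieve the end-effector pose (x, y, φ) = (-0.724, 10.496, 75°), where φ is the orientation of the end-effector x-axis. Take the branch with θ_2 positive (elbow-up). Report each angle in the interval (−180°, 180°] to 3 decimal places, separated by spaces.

wrist centre = target − a_3·(cos φ, sin φ) = (-1.5005, 7.5982)
cos θ_2 = (59.9844−5²−3²)/(2·5·3) = 0.8661; θ_2 = 29.9863° (elbow-up)
β = atan2(7.5982,-1.5005) = 101.1707°; ψ = atan2(1.4994,7.5984) = 11.1626°
θ_1 = β − ψ = 90.0081°
θ_3 = φ − θ_1 − θ_2 = -44.9944° (wrapped to (-180°,180°])

90.008 29.986 -44.994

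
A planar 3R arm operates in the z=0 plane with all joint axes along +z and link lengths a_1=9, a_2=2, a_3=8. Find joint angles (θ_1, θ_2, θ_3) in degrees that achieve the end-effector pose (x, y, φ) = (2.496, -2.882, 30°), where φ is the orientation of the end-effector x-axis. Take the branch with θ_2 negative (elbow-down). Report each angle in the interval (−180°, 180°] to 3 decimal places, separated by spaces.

-110.565 -119.988 -99.446

wrist centre = target − a_3·(cos φ, sin φ) = (-4.4322, -6.8820)
cos θ_2 = (67.0063−9²−2²)/(2·9·2) = -0.4998; θ_2 = -119.9883° (elbow-down)
β = atan2(-6.8820,-4.4322) = -122.7827°; ψ = atan2(-1.7323,8.0004) = -12.2172°
θ_1 = β − ψ = -110.5655°
θ_3 = φ − θ_1 − θ_2 = -99.4462° (wrapped to (-180°,180°])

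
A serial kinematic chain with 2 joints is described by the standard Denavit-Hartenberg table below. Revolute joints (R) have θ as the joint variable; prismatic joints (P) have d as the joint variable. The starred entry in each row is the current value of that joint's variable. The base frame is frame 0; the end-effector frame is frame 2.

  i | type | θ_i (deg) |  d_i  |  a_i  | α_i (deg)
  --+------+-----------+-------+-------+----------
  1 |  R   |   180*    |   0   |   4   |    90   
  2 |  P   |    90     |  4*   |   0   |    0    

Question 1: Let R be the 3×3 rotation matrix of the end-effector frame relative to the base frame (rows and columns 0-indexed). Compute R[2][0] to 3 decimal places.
End-effector x-axis (col 0 of R) = (-0.0000,-0.0000,1.0000)
R[2][0] = 1.0000

1.000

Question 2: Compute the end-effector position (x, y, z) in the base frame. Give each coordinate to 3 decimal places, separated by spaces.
-4.000 4.000 0.000

after link 1: o_1 = (-4.0000, 0.0000, 0.0000)
after link 2: o_2 = (-4.0000, 4.0000, 0.0000)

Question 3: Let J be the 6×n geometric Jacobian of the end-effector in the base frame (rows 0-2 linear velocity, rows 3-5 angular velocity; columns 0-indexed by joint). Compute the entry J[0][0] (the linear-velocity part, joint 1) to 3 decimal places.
axis z_0 = ẑ; lever o_n−o_0 = (-4.0000,4.0000,0.0000)
cross product → J_v[:, 0] = (-4.0000,-4.0000,0.0000)
J_ω[:, 0] = z_0
entry J[0][0] = -4.0000

-4.000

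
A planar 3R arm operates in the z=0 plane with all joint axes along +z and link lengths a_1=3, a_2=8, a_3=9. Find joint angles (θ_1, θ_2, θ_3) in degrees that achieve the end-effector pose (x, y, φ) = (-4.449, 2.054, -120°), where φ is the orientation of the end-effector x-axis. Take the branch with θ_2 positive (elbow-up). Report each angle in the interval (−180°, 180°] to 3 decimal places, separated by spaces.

wrist centre = target − a_3·(cos φ, sin φ) = (0.0510, 9.8482)
cos θ_2 = (96.9902−3²−8²)/(2·3·8) = 0.4998; θ_2 = 60.0135° (elbow-up)
β = atan2(9.8482,0.0510) = 89.7033°; ψ = atan2(6.9291,6.9984) = 44.7152°
θ_1 = β − ψ = 44.9881°
θ_3 = φ − θ_1 − θ_2 = 134.9984° (wrapped to (-180°,180°])

44.988 60.013 134.998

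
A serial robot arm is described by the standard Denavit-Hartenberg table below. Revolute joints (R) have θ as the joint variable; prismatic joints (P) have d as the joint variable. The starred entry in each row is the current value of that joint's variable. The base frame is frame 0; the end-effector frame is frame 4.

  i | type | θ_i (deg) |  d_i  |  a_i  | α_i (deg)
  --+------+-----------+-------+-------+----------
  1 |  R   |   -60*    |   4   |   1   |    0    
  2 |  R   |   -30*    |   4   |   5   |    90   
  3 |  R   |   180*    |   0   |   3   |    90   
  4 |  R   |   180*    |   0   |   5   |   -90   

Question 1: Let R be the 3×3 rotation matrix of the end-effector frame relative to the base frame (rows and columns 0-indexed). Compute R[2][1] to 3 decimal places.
-1.000

End-effector y-axis (col 1 of R) = (0.0000,0.0000,-1.0000)
R[2][1] = -1.0000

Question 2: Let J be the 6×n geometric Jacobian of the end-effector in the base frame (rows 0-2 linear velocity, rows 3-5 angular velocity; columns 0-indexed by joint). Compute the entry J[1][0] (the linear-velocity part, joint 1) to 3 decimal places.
axis z_0 = ẑ; lever o_n−o_0 = (0.5000,-7.8660,8.0000)
cross product → J_v[:, 0] = (7.8660,0.5000,-0.0000)
J_ω[:, 0] = z_0
entry J[1][0] = 0.5000

0.500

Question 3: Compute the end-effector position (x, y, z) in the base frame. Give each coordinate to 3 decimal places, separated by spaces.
0.500 -7.866 8.000

after link 1: o_1 = (0.5000, -0.8660, 4.0000)
after link 2: o_2 = (0.5000, -5.8660, 8.0000)
after link 3: o_3 = (0.5000, -2.8660, 8.0000)
after link 4: o_4 = (0.5000, -7.8660, 8.0000)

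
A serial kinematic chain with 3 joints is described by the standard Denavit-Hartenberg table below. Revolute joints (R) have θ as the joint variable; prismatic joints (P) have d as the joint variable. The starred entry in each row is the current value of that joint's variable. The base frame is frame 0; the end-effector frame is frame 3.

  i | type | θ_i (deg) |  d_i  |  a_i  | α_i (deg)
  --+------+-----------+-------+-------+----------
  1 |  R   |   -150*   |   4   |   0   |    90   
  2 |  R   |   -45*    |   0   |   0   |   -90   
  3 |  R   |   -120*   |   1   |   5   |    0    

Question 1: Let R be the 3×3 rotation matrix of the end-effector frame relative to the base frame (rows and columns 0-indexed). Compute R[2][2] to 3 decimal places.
End-effector z-axis (col 2 of R) = (-0.6124,-0.3536,0.7071)
R[2][2] = 0.7071

0.707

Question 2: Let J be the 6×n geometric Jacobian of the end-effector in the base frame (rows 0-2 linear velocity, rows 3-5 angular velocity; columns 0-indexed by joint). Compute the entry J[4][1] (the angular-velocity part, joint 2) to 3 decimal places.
axis z_1 = (-0.5000,0.8660,0.0000); lever o_n−o_1 = (-1.2465,4.2803,2.4749)
cross product → J_v[:, 1] = (2.1433,1.2374,-1.0607)
J_ω[:, 1] = z_1
entry J[4][1] = 0.8660

0.866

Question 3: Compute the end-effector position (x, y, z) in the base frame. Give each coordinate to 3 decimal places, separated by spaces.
-1.247 4.280 6.475

after link 1: o_1 = (0.0000, 0.0000, 4.0000)
after link 2: o_2 = (0.0000, 0.0000, 4.0000)
after link 3: o_3 = (-1.2465, 4.2803, 6.4749)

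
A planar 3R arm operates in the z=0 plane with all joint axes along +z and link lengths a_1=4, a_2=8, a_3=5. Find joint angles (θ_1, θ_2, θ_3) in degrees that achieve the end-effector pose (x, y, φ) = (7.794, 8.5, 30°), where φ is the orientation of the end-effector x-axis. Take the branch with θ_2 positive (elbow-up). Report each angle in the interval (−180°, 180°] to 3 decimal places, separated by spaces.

wrist centre = target − a_3·(cos φ, sin φ) = (3.4639, 6.0000)
cos θ_2 = (47.9984−4²−8²)/(2·4·8) = -0.5000; θ_2 = 120.0016° (elbow-up)
β = atan2(6.0000,3.4639) = 60.0016°; ψ = atan2(6.9281,-0.0002) = 90.0016°
θ_1 = β − ψ = -30.0000°
θ_3 = φ − θ_1 − θ_2 = -60.0016° (wrapped to (-180°,180°])

-30.000 120.002 -60.002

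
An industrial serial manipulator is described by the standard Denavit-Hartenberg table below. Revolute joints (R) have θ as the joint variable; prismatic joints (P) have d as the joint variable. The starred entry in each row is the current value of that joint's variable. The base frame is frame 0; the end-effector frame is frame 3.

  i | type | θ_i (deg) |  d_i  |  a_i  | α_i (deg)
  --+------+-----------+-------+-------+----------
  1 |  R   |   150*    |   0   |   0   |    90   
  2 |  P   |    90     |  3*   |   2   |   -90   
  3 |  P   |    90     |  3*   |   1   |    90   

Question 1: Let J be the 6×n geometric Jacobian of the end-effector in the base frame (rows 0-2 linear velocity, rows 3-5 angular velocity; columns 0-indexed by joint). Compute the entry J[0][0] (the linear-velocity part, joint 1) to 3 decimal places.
-0.232

axis z_0 = ẑ; lever o_n−o_0 = (3.5981,0.2321,2.0000)
cross product → J_v[:, 0] = (-0.2321,3.5981,0.0000)
J_ω[:, 0] = z_0
entry J[0][0] = -0.2321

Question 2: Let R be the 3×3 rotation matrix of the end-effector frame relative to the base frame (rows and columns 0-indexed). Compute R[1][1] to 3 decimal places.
End-effector y-axis (col 1 of R) = (0.8660,-0.5000,-0.0000)
R[1][1] = -0.5000

-0.500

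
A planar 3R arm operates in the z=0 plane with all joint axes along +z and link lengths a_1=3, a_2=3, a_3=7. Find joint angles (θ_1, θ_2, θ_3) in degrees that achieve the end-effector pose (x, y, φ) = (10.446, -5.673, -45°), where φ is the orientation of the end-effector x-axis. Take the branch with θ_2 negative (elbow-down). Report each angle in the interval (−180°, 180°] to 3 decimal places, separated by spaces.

wrist centre = target − a_3·(cos φ, sin φ) = (5.4963, -0.7233)
cos θ_2 = (30.7319−3²−3²)/(2·3·3) = 0.7073; θ_2 = -44.9822° (elbow-down)
β = atan2(-0.7233,5.4963) = -7.4965°; ψ = atan2(-2.1207,5.1220) = -22.4911°
θ_1 = β − ψ = 14.9946°
θ_3 = φ − θ_1 − θ_2 = -15.0124° (wrapped to (-180°,180°])

14.995 -44.982 -15.012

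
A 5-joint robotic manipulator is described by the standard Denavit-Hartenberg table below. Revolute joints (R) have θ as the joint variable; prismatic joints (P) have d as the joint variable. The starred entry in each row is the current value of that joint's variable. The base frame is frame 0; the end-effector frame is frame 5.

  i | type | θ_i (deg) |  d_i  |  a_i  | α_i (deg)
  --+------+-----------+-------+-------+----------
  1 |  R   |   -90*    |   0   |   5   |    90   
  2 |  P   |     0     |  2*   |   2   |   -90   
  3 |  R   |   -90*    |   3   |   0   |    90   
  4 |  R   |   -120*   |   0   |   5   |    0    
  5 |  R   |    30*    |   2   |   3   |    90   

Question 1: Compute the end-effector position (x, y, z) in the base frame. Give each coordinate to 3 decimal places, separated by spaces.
after link 1: o_1 = (0.0000, -5.0000, 0.0000)
after link 2: o_2 = (-2.0000, -7.0000, 0.0000)
after link 3: o_3 = (-2.0000, -7.0000, 3.0000)
after link 4: o_4 = (0.5000, -7.0000, -1.3301)
after link 5: o_5 = (0.5000, -5.0000, -4.3301)

0.500 -5.000 -4.330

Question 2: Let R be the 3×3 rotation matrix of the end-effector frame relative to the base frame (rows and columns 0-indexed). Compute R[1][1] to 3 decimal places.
1.000

End-effector y-axis (col 1 of R) = (-0.0000,1.0000,0.0000)
R[1][1] = 1.0000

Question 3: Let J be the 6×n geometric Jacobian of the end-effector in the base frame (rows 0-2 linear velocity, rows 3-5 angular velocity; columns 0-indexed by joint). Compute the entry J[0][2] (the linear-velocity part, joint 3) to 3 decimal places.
axis z_2 = (0.0000,0.0000,1.0000); lever o_n−o_2 = (2.5000,2.0000,-4.3301)
cross product → J_v[:, 2] = (-2.0000,2.5000,0.0000)
J_ω[:, 2] = z_2
entry J[0][2] = -2.0000

-2.000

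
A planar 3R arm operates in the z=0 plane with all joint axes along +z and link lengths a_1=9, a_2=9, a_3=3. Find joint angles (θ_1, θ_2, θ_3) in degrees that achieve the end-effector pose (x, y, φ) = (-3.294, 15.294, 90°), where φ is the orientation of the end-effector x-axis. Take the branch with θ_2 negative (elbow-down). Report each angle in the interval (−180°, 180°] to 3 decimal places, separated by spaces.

wrist centre = target − a_3·(cos φ, sin φ) = (-3.2940, 12.2940)
cos θ_2 = (161.9929−9²−9²)/(2·9·9) = -0.0000; θ_2 = -90.0025° (elbow-down)
β = atan2(12.2940,-3.2940) = 104.9993°; ψ = atan2(-9.0000,8.9996) = -45.0013°
θ_1 = β − ψ = 150.0005°
θ_3 = φ − θ_1 − θ_2 = 30.0020° (wrapped to (-180°,180°])

150.001 -90.003 30.002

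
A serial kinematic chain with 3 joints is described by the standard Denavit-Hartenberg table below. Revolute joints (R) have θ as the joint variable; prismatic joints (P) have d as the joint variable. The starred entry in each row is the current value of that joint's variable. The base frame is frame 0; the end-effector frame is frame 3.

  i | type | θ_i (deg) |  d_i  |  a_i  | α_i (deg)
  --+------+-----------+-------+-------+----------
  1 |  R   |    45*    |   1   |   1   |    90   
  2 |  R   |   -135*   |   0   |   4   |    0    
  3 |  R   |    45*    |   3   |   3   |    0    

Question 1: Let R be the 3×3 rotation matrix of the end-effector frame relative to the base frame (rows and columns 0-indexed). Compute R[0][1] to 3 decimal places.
End-effector y-axis (col 1 of R) = (0.7071,0.7071,0.0000)
R[0][1] = 0.7071

0.707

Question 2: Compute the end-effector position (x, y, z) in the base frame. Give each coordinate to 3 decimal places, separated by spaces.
0.828 -3.414 -4.828

after link 1: o_1 = (0.7071, 0.7071, 1.0000)
after link 2: o_2 = (-1.2929, -1.2929, -1.8284)
after link 3: o_3 = (0.8284, -3.4142, -4.8284)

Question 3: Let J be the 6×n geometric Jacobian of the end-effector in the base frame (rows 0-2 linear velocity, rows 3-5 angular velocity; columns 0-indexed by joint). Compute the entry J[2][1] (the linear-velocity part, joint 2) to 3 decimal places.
-2.828

axis z_1 = (0.7071,-0.7071,0.0000); lever o_n−o_1 = (0.1213,-4.1213,-5.8284)
cross product → J_v[:, 1] = (4.1213,4.1213,-2.8284)
J_ω[:, 1] = z_1
entry J[2][1] = -2.8284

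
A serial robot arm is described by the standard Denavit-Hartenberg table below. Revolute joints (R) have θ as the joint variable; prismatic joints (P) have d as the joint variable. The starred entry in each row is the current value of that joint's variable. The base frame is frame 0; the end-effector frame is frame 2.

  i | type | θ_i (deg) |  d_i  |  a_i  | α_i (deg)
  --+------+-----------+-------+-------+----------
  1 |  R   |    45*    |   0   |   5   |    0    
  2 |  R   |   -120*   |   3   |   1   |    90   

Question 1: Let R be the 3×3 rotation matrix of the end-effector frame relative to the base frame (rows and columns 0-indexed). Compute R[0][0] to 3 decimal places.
0.259

End-effector x-axis (col 0 of R) = (0.2588,-0.9659,0.0000)
R[0][0] = 0.2588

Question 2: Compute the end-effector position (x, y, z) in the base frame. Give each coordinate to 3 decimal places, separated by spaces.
after link 1: o_1 = (3.5355, 3.5355, 0.0000)
after link 2: o_2 = (3.7944, 2.5696, 3.0000)

3.794 2.570 3.000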